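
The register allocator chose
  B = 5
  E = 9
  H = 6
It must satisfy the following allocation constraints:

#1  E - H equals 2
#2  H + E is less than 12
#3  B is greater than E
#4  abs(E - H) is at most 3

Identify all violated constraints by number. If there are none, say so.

Constraints 1, 2, 3 are violated.

#1 E - H = 9 - 6 = 3, not 2 — violated.
#2 H + E = 6 + 9 = 15; 15 ≥ 12, bound 12 not met — violated.
#3 B = 5, E = 9; 5 ≤ 9 (want >) — violated.
#4 abs(9 - 6) = 3; 3 ≤ 3 — satisfied.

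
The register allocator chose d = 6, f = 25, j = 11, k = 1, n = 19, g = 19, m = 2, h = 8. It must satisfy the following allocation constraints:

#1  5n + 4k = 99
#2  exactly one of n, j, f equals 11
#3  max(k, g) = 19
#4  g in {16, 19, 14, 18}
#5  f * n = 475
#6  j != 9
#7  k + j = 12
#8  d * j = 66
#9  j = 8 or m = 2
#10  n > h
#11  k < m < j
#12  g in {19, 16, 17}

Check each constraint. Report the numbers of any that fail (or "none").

No violations.

#1 5n + 4k = 5(19) + 4(1) = 99  holds
#2 n=19, j=11, f=25; 1 of them equals 11  holds
#3 max(1, 19) = 19  holds
#4 g = 19 is in {16, 19, 14, 18}  holds
#5 f * n = 25 * 19 = 475  holds
#6 j = 11, and 11 ≠ 9  holds
#7 k + j = 1 + 11 = 12  holds
#8 d * j = 6 * 11 = 66  holds
#9 j = 11 ≠ 8, but m = 2 = 2 (second disjunct)  holds
#10 n = 19, h = 8; 19 > 8  holds
#11 values 1 < 2 < 11  holds
#12 g = 19 is in {19, 16, 17}  holds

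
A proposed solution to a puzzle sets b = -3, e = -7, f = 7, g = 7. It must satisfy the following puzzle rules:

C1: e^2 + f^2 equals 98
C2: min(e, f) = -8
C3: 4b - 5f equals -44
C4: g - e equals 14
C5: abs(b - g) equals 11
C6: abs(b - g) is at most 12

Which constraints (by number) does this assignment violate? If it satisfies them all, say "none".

No — constraints 2, 3, and 5 are not satisfied.

C1: e^2 + f^2 = (-7)^2 + 7^2 = 49 + 49 = 98 — holds.
C2: min(-7, 7) = -7, not -8 — does not hold.
C3: 4b - 5f = 4(-3) - 5(7) = -47, not -44 — does not hold.
C4: g - e = 7 - (-7) = 14 — holds.
C5: abs(-3 - 7) = 10, not 11 — does not hold.
C6: abs(-3 - 7) = 10; 10 ≤ 12 — holds.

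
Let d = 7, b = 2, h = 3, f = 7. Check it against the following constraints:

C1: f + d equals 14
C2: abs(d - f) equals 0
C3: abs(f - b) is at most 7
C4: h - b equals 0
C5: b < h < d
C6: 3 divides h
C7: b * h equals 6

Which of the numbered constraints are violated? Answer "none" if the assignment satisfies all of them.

C1: f + d = 7 + 7 = 14  OK
C2: abs(7 - 7) = 0  OK
C3: abs(7 - 2) = 5; 5 ≤ 7  OK
C4: h - b = 3 - 2 = 1, not 0  FAIL
C5: values 2 < 3 < 7  OK
C6: 3 / 3 = 1, so 3 divides 3  OK
C7: b * h = 2 * 3 = 6  OK

No — constraint 4 is not satisfied.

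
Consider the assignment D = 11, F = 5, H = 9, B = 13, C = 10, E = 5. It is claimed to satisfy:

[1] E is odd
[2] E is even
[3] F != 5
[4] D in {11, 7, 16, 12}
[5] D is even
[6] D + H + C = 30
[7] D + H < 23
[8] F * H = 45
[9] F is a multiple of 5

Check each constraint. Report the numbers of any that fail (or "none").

No — constraints 2, 3, and 5 are not satisfied.

[1] E = 5 is odd — holds.
[2] E = 5 is odd — fails.
[3] F = 5, but 5 is required to differ — fails.
[4] D = 11 is in {11, 7, 16, 12} — holds.
[5] D = 11 is odd — fails.
[6] D + H + C = 11 + 9 + 10 = 30 — holds.
[7] D + H = 11 + 9 = 20; 20 < 23 — holds.
[8] F * H = 5 * 9 = 45 — holds.
[9] 5 / 5 = 1, so 5 divides 5 — holds.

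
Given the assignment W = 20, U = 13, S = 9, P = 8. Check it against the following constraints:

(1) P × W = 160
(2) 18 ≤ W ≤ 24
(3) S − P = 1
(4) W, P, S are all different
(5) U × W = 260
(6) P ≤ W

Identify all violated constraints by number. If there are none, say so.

No violations.

(1) P × W = 8 × 20 = 160 — holds.
(2) W = 20 lies in [18, 24] — holds.
(3) S − P = 9 − 8 = 1 — holds.
(4) values 20, 8, 9 are pairwise distinct — holds.
(5) U × W = 13 × 20 = 260 — holds.
(6) P = 8, W = 20; 8 ≤ 20 — holds.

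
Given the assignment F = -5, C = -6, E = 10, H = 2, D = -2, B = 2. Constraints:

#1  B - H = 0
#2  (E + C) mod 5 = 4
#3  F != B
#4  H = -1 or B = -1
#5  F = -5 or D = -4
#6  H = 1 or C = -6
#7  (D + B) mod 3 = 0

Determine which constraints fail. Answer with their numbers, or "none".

#1 B - H = 2 - 2 = 0  yes
#2 E + C = 4; 4 mod 5 = 4  yes
#3 F = -5, B = 2; distinct  yes
#4 H = 2 ≠ -1 and B = 2 ≠ -1; both disjuncts false  no
#5 F = -5 = -5 (first disjunct)  yes
#6 H = 2 ≠ 1, but C = -6 = -6 (second disjunct)  yes
#7 D + B = 0; 0 mod 3 = 0  yes

Violated: 4.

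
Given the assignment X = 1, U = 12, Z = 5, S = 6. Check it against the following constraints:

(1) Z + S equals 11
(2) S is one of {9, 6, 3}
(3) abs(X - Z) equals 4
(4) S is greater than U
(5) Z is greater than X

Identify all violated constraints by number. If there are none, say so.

Constraint 4 is violated.

(1) Z + S = 5 + 6 = 11  OK
(2) S = 6 is in {9, 6, 3}  OK
(3) abs(1 - 5) = 4  OK
(4) S = 6, U = 12; 6 ≤ 12 (want >)  FAIL
(5) Z = 5, X = 1; 5 > 1  OK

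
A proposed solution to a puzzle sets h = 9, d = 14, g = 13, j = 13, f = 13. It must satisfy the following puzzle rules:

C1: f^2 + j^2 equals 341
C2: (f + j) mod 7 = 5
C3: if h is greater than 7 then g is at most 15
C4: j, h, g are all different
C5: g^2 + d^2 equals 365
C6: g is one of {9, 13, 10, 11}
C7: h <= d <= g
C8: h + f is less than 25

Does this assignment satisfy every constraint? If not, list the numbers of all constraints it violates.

The assignment fails constraints 1, 4, and 7.

C1: f^2 + j^2 = 13^2 + 13^2 = 169 + 169 = 338, not 341  no
C2: f + j = 26; 26 mod 7 = 5  yes
C3: h = 9 > 7, so we need g ≤ 15; g = 13 ≤ 15  yes
C4: j = g = 13, not all different  no
C5: g^2 + d^2 = 13^2 + 14^2 = 169 + 196 = 365  yes
C6: g = 13 is in {9, 13, 10, 11}  yes
C7: values 9, 14, 13; d = 14 is not <= g = 13  no
C8: h + f = 9 + 13 = 22; 22 < 25  yes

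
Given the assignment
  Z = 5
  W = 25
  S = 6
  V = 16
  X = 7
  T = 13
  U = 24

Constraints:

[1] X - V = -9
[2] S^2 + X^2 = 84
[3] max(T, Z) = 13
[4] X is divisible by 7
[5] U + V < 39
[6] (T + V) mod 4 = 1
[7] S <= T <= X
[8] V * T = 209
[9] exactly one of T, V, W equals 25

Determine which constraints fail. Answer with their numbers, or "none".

[1] X - V = 7 - 16 = -9 — OK.
[2] S^2 + X^2 = 6^2 + 7^2 = 36 + 49 = 85, not 84 — violated.
[3] max(13, 5) = 13 — OK.
[4] 7 / 7 = 1, so 7 divides 7 — OK.
[5] U + V = 24 + 16 = 40; 40 ≥ 39, bound 39 not met — violated.
[6] T + V = 29; 29 mod 4 = 1 — OK.
[7] values 6, 13, 7; T = 13 is not <= X = 7 — violated.
[8] V * T = 16 * 13 = 208, not 209 — violated.
[9] T=13, V=16, W=25; 1 of them equals 25 — OK.

Constraints 2, 5, 7, 8 do not hold.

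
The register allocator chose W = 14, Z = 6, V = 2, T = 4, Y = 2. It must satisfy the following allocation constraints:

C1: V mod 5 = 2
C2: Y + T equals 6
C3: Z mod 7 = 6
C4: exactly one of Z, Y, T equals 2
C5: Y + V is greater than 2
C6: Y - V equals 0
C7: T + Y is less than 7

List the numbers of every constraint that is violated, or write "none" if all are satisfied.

Yes — all constraints hold.

C1: 2 mod 5 = 2 — holds.
C2: Y + T = 2 + 4 = 6 — holds.
C3: 6 mod 7 = 6 — holds.
C4: Z=6, Y=2, T=4; 1 of them equals 2 — holds.
C5: Y + V = 2 + 2 = 4; 4 > 2 — holds.
C6: Y - V = 2 - 2 = 0 — holds.
C7: T + Y = 4 + 2 = 6; 6 < 7 — holds.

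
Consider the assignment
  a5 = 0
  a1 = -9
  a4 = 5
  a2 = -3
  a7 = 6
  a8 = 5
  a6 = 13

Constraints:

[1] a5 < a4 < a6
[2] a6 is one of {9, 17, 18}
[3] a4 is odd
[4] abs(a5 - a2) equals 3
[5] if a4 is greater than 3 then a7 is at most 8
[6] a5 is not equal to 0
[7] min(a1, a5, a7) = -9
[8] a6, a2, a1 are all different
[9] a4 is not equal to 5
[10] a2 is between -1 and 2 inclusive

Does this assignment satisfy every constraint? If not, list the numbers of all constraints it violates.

[1] values 0 < 5 < 13 — OK.
[2] a6 = 13 is not in {9, 17, 18} — violated.
[3] a4 = 5 is odd — OK.
[4] abs(0 - (-3)) = 3 — OK.
[5] a4 = 5 > 3, so we need a7 ≤ 8; a7 = 6 ≤ 8 — OK.
[6] a5 = 0, but 0 is required to differ — violated.
[7] min(-9, 0, 6) = -9 — OK.
[8] values 13, -3, -9 are pairwise distinct — OK.
[9] a4 = 5, but 5 is required to differ — violated.
[10] a2 = -3 is outside [-1, 2] — violated.

Violated: 2, 6, 9, and 10.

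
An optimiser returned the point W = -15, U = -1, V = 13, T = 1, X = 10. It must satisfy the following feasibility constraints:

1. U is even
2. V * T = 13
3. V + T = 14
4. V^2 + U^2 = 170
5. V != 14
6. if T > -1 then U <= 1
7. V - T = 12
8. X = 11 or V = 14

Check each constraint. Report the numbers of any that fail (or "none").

Violated: 1 and 8.

1. U = -1 is odd — fails.
2. V * T = 13 * 1 = 13 — holds.
3. V + T = 13 + 1 = 14 — holds.
4. V^2 + U^2 = 13^2 + (-1)^2 = 169 + 1 = 170 — holds.
5. V = 13, and 13 ≠ 14 — holds.
6. T = 1 > -1, so we need U ≤ 1; U = -1 ≤ 1 — holds.
7. V - T = 13 - 1 = 12 — holds.
8. X = 10 ≠ 11 and V = 13 ≠ 14; both disjuncts false — fails.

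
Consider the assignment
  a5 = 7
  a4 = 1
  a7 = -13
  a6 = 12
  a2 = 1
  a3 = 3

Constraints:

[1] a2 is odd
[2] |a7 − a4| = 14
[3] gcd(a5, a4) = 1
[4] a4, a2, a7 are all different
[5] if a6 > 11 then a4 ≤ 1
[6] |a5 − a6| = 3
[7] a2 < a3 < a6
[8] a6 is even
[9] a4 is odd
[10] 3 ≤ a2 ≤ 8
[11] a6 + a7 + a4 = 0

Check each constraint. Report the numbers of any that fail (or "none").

[1] a2 = 1 is odd  true
[2] |-13 − 1| = 14  true
[3] gcd(7, 1) = 1  true
[4] a4 = a2 = 1, not all different  false
[5] a6 = 12 > 11, so we need a4 ≤ 1; a4 = 1 ≤ 1  true
[6] |7 − 12| = 5, not 3  false
[7] values 1 < 3 < 12  true
[8] a6 = 12 is even  true
[9] a4 = 1 is odd  true
[10] a2 = 1 is outside [3, 8]  false
[11] a6 + a7 + a4 = 12 + (-13) + 1 = 0  true

Constraints 4, 6, and 10 do not hold.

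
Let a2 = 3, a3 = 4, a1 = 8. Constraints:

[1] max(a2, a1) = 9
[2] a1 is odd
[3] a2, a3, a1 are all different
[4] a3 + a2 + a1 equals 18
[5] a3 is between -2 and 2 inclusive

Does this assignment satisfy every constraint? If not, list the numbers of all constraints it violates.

[1] max(3, 8) = 8, not 9  ✘
[2] a1 = 8 is even  ✘
[3] values 3, 4, 8 are pairwise distinct  ✔
[4] a3 + a2 + a1 = 4 + 3 + 8 = 15, not 18  ✘
[5] a3 = 4 is outside [-2, 2]  ✘

Constraints 1, 2, 4, 5 are violated.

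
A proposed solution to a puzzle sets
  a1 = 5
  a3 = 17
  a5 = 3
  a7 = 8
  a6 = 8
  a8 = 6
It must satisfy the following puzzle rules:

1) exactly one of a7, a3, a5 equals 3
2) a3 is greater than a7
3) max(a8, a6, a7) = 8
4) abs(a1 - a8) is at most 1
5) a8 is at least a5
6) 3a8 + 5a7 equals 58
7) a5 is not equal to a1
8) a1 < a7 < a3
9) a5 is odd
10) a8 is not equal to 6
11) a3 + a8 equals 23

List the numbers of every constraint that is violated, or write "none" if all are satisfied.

1) a7=8, a3=17, a5=3; 1 of them equals 3 — satisfied.
2) a3 = 17, a7 = 8; 17 > 8 — satisfied.
3) max(6, 8, 8) = 8 — satisfied.
4) abs(5 - 6) = 1; 1 ≤ 1 — satisfied.
5) a8 = 6, a5 = 3; 6 ≥ 3 — satisfied.
6) 3a8 + 5a7 = 3(6) + 5(8) = 58 — satisfied.
7) a5 = 3, a1 = 5; distinct — satisfied.
8) values 5 < 8 < 17 — satisfied.
9) a5 = 3 is odd — satisfied.
10) a8 = 6, but 6 is required to differ — violated.
11) a3 + a8 = 17 + 6 = 23 — satisfied.

The assignment fails constraint 10.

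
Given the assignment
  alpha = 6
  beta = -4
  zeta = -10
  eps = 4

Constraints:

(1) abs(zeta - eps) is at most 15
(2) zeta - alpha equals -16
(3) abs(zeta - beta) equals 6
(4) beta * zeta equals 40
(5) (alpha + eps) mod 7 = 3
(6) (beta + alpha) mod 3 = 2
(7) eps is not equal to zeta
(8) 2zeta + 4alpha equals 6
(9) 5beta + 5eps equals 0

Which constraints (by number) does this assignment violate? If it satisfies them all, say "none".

The assignment fails constraint 8.

(1) abs(-10 - 4) = 14; 14 ≤ 15  ✔
(2) zeta - alpha = -10 - 6 = -16  ✔
(3) abs(-10 - (-4)) = 6  ✔
(4) beta * zeta = -4 * (-10) = 40  ✔
(5) alpha + eps = 10; 10 mod 7 = 3  ✔
(6) beta + alpha = 2; 2 mod 3 = 2  ✔
(7) eps = 4, zeta = -10; distinct  ✔
(8) 2zeta + 4alpha = 2(-10) + 4(6) = 4, not 6  ✘
(9) 5beta + 5eps = 5(-4) + 5(4) = 0  ✔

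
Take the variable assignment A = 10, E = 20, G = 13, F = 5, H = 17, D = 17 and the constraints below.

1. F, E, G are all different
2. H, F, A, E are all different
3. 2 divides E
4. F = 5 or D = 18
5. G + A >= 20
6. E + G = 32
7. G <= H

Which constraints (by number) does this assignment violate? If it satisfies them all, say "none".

1. values 5, 20, 13 are pairwise distinct  ✓
2. values 17, 5, 10, 20 are pairwise distinct  ✓
3. 20 / 2 = 10, so 2 divides 20  ✓
4. F = 5 = 5 (first disjunct)  ✓
5. G + A = 13 + 10 = 23; 23 ≥ 20  ✓
6. E + G = 20 + 13 = 33, not 32  ✗
7. G = 13, H = 17; 13 ≤ 17  ✓

Constraint 6 does not hold.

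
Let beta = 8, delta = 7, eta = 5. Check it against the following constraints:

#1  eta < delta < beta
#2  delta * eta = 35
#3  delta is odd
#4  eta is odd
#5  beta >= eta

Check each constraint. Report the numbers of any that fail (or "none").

None — every constraint holds.

#1 values 5 < 7 < 8 — holds.
#2 delta * eta = 7 * 5 = 35 — holds.
#3 delta = 7 is odd — holds.
#4 eta = 5 is odd — holds.
#5 beta = 8, eta = 5; 8 ≥ 5 — holds.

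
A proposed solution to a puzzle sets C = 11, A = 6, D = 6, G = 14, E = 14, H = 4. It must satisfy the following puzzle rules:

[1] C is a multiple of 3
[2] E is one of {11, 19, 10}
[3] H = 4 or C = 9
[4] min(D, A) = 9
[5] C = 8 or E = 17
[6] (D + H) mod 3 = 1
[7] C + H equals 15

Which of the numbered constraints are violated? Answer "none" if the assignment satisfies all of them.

[1] 11 = 3*3 + 2, so 3 does not divide 11 — violated.
[2] E = 14 is not in {11, 19, 10} — violated.
[3] H = 4 = 4 (first disjunct) — satisfied.
[4] min(6, 6) = 6, not 9 — violated.
[5] C = 11 ≠ 8 and E = 14 ≠ 17; both disjuncts false — violated.
[6] D + H = 10; 10 mod 3 = 1 — satisfied.
[7] C + H = 11 + 4 = 15 — satisfied.

The assignment fails constraints 1, 2, 4, and 5.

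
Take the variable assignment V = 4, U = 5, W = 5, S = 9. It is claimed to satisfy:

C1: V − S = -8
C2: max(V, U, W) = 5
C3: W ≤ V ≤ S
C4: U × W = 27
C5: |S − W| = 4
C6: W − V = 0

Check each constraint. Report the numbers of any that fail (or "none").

C1: V − S = 4 − 9 = -5, not -8  FAIL
C2: max(4, 5, 5) = 5  OK
C3: values 5, 4, 9; W = 5 is not ≤ V = 4  FAIL
C4: U × W = 5 × 5 = 25, not 27  FAIL
C5: |9 − 5| = 4  OK
C6: W − V = 5 − 4 = 1, not 0  FAIL

No — constraints 1, 3, 4, 6 are not satisfied.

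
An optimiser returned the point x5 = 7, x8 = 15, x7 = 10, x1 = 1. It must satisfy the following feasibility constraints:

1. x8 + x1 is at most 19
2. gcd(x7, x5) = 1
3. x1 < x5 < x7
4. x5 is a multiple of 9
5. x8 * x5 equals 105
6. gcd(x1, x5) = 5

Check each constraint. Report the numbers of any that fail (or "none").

1. x8 + x1 = 15 + 1 = 16; 16 ≤ 19 — holds.
2. gcd(10, 7) = 1 — holds.
3. values 1 < 7 < 10 — holds.
4. 7 = 9*0 + 7, so 9 does not divide 7 — fails.
5. x8 * x5 = 15 * 7 = 105 — holds.
6. gcd(1, 7) = 1, not 5 — fails.

Constraints 4 and 6 do not hold.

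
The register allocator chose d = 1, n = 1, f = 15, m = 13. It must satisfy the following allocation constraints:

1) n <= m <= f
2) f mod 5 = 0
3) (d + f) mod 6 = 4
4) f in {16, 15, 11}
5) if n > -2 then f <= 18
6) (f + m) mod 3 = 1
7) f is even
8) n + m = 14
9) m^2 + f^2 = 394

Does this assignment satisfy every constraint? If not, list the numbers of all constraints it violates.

Constraint 7 is violated.

1) values 1 <= 13 <= 15 — holds.
2) 15 mod 5 = 0 — holds.
3) d + f = 16; 16 mod 6 = 4 — holds.
4) f = 15 is in {16, 15, 11} — holds.
5) n = 1 > -2, so we need f ≤ 18; f = 15 ≤ 18 — holds.
6) f + m = 28; 28 mod 3 = 1 — holds.
7) f = 15 is odd — fails.
8) n + m = 1 + 13 = 14 — holds.
9) m^2 + f^2 = 13^2 + 15^2 = 169 + 225 = 394 — holds.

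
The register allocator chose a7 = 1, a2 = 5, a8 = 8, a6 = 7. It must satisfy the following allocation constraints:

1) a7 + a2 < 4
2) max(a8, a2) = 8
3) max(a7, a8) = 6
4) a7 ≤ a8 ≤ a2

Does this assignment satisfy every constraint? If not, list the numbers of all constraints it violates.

1) a7 + a2 = 1 + 5 = 6; 6 ≥ 4, bound 4 not met — fails.
2) max(8, 5) = 8 — holds.
3) max(1, 8) = 8, not 6 — fails.
4) values 1, 8, 5; a8 = 8 is not ≤ a2 = 5 — fails.

Constraints 1, 3, and 4 are violated.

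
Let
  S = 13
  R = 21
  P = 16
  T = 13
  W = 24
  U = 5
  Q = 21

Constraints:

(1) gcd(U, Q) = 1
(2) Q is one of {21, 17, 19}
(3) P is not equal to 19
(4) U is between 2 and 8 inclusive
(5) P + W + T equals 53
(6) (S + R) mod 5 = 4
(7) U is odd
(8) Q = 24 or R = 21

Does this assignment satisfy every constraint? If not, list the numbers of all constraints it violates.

(1) gcd(5, 21) = 1  holds
(2) Q = 21 is in {21, 17, 19}  holds
(3) P = 16, and 16 ≠ 19  holds
(4) U = 5 lies in [2, 8]  holds
(5) P + W + T = 16 + 24 + 13 = 53  holds
(6) S + R = 34; 34 mod 5 = 4  holds
(7) U = 5 is odd  holds
(8) Q = 21 ≠ 24, but R = 21 = 21 (second disjunct)  holds

The assignment satisfies every constraint.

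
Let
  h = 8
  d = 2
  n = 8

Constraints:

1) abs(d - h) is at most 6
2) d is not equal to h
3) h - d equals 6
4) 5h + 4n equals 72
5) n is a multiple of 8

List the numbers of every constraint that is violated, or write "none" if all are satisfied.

Yes — all constraints hold.

1) abs(2 - 8) = 6; 6 ≤ 6 — satisfied.
2) d = 2, h = 8; distinct — satisfied.
3) h - d = 8 - 2 = 6 — satisfied.
4) 5h + 4n = 5(8) + 4(8) = 72 — satisfied.
5) 8 / 8 = 1, so 8 divides 8 — satisfied.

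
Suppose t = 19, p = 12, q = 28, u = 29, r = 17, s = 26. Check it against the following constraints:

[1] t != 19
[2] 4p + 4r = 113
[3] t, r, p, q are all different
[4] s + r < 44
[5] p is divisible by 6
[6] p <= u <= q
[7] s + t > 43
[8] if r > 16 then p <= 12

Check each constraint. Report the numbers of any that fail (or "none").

Constraints 1, 2, 6 are violated.

[1] t = 19, but 19 is required to differ  FAIL
[2] 4p + 4r = 4(12) + 4(17) = 116, not 113  FAIL
[3] values 19, 17, 12, 28 are pairwise distinct  OK
[4] s + r = 26 + 17 = 43; 43 < 44  OK
[5] 12 / 6 = 2, so 6 divides 12  OK
[6] values 12, 29, 28; u = 29 is not <= q = 28  FAIL
[7] s + t = 26 + 19 = 45; 45 > 43  OK
[8] r = 17 > 16, so we need p ≤ 12; p = 12 ≤ 12  OK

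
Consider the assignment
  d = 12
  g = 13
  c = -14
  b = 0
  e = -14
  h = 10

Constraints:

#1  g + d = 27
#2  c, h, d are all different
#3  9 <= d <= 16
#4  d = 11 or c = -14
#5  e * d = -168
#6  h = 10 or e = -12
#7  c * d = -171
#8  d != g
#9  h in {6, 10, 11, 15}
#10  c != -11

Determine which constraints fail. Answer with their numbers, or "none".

#1 g + d = 13 + 12 = 25, not 27 — fails.
#2 values -14, 10, 12 are pairwise distinct — holds.
#3 d = 12 lies in [9, 16] — holds.
#4 d = 12 ≠ 11, but c = -14 = -14 (second disjunct) — holds.
#5 e * d = -14 * 12 = -168 — holds.
#6 h = 10 = 10 (first disjunct) — holds.
#7 c * d = -14 * 12 = -168, not -171 — fails.
#8 d = 12, g = 13; distinct — holds.
#9 h = 10 is in {6, 10, 11, 15} — holds.
#10 c = -14, and -14 ≠ -11 — holds.

The assignment fails constraints 1 and 7.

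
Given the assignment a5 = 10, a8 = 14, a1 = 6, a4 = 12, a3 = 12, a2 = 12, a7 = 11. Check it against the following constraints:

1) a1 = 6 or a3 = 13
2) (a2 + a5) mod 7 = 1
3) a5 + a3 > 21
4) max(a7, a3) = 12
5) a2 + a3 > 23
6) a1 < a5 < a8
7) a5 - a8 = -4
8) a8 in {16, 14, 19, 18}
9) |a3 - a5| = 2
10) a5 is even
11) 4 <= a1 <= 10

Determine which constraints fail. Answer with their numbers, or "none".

None — every constraint holds.

1) a1 = 6 = 6 (first disjunct)  holds
2) a2 + a5 = 22; 22 mod 7 = 1  holds
3) a5 + a3 = 10 + 12 = 22; 22 > 21  holds
4) max(11, 12) = 12  holds
5) a2 + a3 = 12 + 12 = 24; 24 > 23  holds
6) values 6 < 10 < 14  holds
7) a5 - a8 = 10 - 14 = -4  holds
8) a8 = 14 is in {16, 14, 19, 18}  holds
9) |12 - 10| = 2  holds
10) a5 = 10 is even  holds
11) a1 = 6 lies in [4, 10]  holds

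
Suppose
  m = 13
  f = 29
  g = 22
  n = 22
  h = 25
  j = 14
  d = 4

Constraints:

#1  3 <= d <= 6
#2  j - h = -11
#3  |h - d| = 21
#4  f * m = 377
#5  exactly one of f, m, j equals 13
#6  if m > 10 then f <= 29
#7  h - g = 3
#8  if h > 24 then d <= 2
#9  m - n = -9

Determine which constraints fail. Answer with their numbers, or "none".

#1 d = 4 lies in [3, 6] — holds.
#2 j - h = 14 - 25 = -11 — holds.
#3 |25 - 4| = 21 — holds.
#4 f * m = 29 * 13 = 377 — holds.
#5 f=29, m=13, j=14; 1 of them equals 13 — holds.
#6 m = 13 > 10, so we need f ≤ 29; f = 29 ≤ 29 — holds.
#7 h - g = 25 - 22 = 3 — holds.
#8 h = 25 > 24, so we need d ≤ 2; but d = 4 > 2 — does not hold.
#9 m - n = 13 - 22 = -9 — holds.

The assignment fails constraint 8.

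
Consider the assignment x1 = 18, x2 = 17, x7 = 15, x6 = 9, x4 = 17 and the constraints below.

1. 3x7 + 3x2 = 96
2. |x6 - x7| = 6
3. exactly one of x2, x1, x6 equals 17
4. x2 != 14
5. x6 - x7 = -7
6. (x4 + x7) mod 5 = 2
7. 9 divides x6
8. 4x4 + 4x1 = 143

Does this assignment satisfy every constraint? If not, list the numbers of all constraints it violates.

1. 3x7 + 3x2 = 3(15) + 3(17) = 96  yes
2. |9 - 15| = 6  yes
3. x2=17, x1=18, x6=9; 1 of them equals 17  yes
4. x2 = 17, and 17 ≠ 14  yes
5. x6 - x7 = 9 - 15 = -6, not -7  no
6. x4 + x7 = 32; 32 mod 5 = 2  yes
7. 9 / 9 = 1, so 9 divides 9  yes
8. 4x4 + 4x1 = 4(17) + 4(18) = 140, not 143  no

Violated: 5 and 8.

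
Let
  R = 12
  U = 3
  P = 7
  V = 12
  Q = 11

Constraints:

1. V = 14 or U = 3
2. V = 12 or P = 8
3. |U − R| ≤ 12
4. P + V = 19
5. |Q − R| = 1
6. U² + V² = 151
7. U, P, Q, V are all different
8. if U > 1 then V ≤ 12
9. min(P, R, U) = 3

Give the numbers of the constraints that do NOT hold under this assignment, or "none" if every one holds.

The assignment fails constraint 6.

1. V = 12 ≠ 14, but U = 3 = 3 (second disjunct)  ✔
2. V = 12 = 12 (first disjunct)  ✔
3. |3 − 12| = 9; 9 ≤ 12  ✔
4. P + V = 7 + 12 = 19  ✔
5. |11 − 12| = 1  ✔
6. U² + V² = 3² + 12² = 9 + 144 = 153, not 151  ✘
7. values 3, 7, 11, 12 are pairwise distinct  ✔
8. U = 3 > 1, so we need V ≤ 12; V = 12 ≤ 12  ✔
9. min(7, 12, 3) = 3  ✔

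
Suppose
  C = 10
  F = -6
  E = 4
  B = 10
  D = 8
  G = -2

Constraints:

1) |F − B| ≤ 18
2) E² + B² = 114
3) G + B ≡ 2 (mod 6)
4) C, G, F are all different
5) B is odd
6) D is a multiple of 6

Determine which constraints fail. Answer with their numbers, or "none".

Violated: 2, 5, and 6.

1) |-6 − 10| = 16; 16 ≤ 18  OK
2) E² + B² = 4² + 10² = 16 + 100 = 116, not 114  FAIL
3) G + B = 8; 8 mod 6 = 2  OK
4) values 10, -2, -6 are pairwise distinct  OK
5) B = 10 is even  FAIL
6) 8 = 6×1 + 2, so 6 does not divide 8  FAIL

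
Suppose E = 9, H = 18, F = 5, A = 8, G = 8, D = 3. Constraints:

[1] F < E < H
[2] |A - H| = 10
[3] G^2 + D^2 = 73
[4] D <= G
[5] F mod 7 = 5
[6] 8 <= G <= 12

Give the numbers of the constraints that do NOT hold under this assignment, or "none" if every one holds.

The assignment satisfies every constraint.

[1] values 5 < 9 < 18 — OK.
[2] |8 - 18| = 10 — OK.
[3] G^2 + D^2 = 8^2 + 3^2 = 64 + 9 = 73 — OK.
[4] D = 3, G = 8; 3 ≤ 8 — OK.
[5] 5 mod 7 = 5 — OK.
[6] G = 8 lies in [8, 12] — OK.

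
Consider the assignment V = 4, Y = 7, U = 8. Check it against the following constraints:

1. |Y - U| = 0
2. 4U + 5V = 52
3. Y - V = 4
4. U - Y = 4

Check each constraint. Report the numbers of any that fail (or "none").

1. |7 - 8| = 1, not 0  ✗
2. 4U + 5V = 4(8) + 5(4) = 52  ✓
3. Y - V = 7 - 4 = 3, not 4  ✗
4. U - Y = 8 - 7 = 1, not 4  ✗

Constraints 1, 3, 4 are violated.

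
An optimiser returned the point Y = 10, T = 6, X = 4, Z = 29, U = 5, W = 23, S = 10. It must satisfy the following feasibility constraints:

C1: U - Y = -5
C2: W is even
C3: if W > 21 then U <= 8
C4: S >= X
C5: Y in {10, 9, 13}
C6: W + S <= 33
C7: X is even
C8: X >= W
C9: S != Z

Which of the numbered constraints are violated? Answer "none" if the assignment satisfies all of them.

C1: U - Y = 5 - 10 = -5  true
C2: W = 23 is odd  false
C3: W = 23 > 21, so we need U ≤ 8; U = 5 ≤ 8  true
C4: S = 10, X = 4; 10 ≥ 4  true
C5: Y = 10 is in {10, 9, 13}  true
C6: W + S = 23 + 10 = 33; 33 ≤ 33  true
C7: X = 4 is even  true
C8: X = 4, W = 23; 4 < 23 (want ≥)  false
C9: S = 10, Z = 29; distinct  true

Constraints 2, 8 are violated.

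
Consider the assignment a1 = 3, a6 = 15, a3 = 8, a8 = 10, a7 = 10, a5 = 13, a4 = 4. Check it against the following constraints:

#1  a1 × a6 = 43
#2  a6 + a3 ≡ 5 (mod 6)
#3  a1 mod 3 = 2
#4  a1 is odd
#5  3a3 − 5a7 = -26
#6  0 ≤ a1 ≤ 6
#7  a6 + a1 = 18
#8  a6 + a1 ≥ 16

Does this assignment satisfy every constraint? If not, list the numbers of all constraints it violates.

#1 a1 × a6 = 3 × 15 = 45, not 43  ✗
#2 a6 + a3 = 23; 23 mod 6 = 5  ✓
#3 3 mod 3 = 0, not 2  ✗
#4 a1 = 3 is odd  ✓
#5 3a3 − 5a7 = 3(8) − 5(10) = -26  ✓
#6 a1 = 3 lies in [0, 6]  ✓
#7 a6 + a1 = 15 + 3 = 18  ✓
#8 a6 + a1 = 15 + 3 = 18; 18 ≥ 16  ✓

The assignment fails constraints 1 and 3.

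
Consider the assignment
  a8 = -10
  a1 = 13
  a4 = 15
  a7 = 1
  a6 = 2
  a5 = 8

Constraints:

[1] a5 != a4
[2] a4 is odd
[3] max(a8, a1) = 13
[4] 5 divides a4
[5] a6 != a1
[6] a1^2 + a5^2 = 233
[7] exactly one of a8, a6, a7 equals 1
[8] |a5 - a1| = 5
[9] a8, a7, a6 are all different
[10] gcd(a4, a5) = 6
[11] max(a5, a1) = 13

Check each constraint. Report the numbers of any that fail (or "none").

[1] a5 = 8, a4 = 15; distinct  true
[2] a4 = 15 is odd  true
[3] max(-10, 13) = 13  true
[4] 15 / 5 = 3, so 5 divides 15  true
[5] a6 = 2, a1 = 13; distinct  true
[6] a1^2 + a5^2 = 13^2 + 8^2 = 169 + 64 = 233  true
[7] a8=-10, a6=2, a7=1; 1 of them equals 1  true
[8] |8 - 13| = 5  true
[9] values -10, 1, 2 are pairwise distinct  true
[10] gcd(15, 8) = 1, not 6  false
[11] max(8, 13) = 13  true

Constraint 10 does not hold.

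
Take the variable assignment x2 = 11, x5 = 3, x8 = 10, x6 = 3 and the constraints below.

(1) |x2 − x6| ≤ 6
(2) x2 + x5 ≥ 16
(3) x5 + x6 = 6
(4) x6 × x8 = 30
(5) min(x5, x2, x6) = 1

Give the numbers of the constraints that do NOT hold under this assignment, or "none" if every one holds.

(1) |11 − 3| = 8; 8 > 6, exceeds bound 6 — violated.
(2) x2 + x5 = 11 + 3 = 14; 14 < 16, bound 16 not met — violated.
(3) x5 + x6 = 3 + 3 = 6 — OK.
(4) x6 × x8 = 3 × 10 = 30 — OK.
(5) min(3, 11, 3) = 3, not 1 — violated.

The assignment fails constraints 1, 2, 5.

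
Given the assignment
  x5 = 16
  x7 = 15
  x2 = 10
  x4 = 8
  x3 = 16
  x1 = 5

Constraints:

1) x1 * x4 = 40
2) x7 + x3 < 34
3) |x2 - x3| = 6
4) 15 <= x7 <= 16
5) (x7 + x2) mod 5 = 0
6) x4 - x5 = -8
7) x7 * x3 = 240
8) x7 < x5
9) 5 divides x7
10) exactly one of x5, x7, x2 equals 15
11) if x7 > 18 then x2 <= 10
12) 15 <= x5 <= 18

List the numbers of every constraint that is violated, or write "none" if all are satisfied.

1) x1 * x4 = 5 * 8 = 40  ✔
2) x7 + x3 = 15 + 16 = 31; 31 < 34  ✔
3) |10 - 16| = 6  ✔
4) x7 = 15 lies in [15, 16]  ✔
5) x7 + x2 = 25; 25 mod 5 = 0  ✔
6) x4 - x5 = 8 - 16 = -8  ✔
7) x7 * x3 = 15 * 16 = 240  ✔
8) x7 = 15, x5 = 16; 15 < 16  ✔
9) 15 / 5 = 3, so 5 divides 15  ✔
10) x5=16, x7=15, x2=10; 1 of them equals 15  ✔
11) x7 = 15, not > 18; antecedent false, conditional vacuously true  ✔
12) x5 = 16 lies in [15, 18]  ✔

The assignment satisfies every constraint.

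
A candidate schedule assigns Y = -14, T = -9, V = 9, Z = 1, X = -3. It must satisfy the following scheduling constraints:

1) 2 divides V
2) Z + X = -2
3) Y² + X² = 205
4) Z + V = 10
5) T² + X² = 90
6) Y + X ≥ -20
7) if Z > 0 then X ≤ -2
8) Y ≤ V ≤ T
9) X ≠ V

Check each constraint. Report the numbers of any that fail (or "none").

Violated: 1 and 8.

1) 9 = 2×4 + 1, so 2 does not divide 9  ✗
2) Z + X = 1 + (-3) = -2  ✓
3) Y² + X² = (-14)² + (-3)² = 196 + 9 = 205  ✓
4) Z + V = 1 + 9 = 10  ✓
5) T² + X² = (-9)² + (-3)² = 81 + 9 = 90  ✓
6) Y + X = -14 + (-3) = -17; -17 ≥ -20  ✓
7) Z = 1 > 0, so we need X ≤ -2; X = -3 ≤ -2  ✓
8) values -14, 9, -9; V = 9 is not ≤ T = -9  ✗
9) X = -3, V = 9; distinct  ✓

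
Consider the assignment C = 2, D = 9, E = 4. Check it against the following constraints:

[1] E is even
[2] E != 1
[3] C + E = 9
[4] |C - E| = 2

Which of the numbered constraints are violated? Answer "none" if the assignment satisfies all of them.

[1] E = 4 is even — OK.
[2] E = 4, and 4 ≠ 1 — OK.
[3] C + E = 2 + 4 = 6, not 9 — violated.
[4] |2 - 4| = 2 — OK.

Constraint 3 is violated.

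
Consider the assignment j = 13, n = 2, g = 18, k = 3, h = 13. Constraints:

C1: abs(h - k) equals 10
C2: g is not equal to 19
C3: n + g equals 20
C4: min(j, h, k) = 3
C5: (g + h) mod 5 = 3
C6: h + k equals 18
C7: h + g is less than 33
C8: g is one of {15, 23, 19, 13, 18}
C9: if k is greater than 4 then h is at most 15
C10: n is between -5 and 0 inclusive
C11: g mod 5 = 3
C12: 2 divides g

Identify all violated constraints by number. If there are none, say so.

Constraints 5, 6, 10 do not hold.

C1: abs(13 - 3) = 10 — holds.
C2: g = 18, and 18 ≠ 19 — holds.
C3: n + g = 2 + 18 = 20 — holds.
C4: min(13, 13, 3) = 3 — holds.
C5: g + h = 31; 31 mod 5 = 1, not 3 — fails.
C6: h + k = 13 + 3 = 16, not 18 — fails.
C7: h + g = 13 + 18 = 31; 31 < 33 — holds.
C8: g = 18 is in {15, 23, 19, 13, 18} — holds.
C9: k = 3, not > 4; antecedent false, conditional vacuously true — holds.
C10: n = 2 is outside [-5, 0] — fails.
C11: 18 mod 5 = 3 — holds.
C12: 18 / 2 = 9, so 2 divides 18 — holds.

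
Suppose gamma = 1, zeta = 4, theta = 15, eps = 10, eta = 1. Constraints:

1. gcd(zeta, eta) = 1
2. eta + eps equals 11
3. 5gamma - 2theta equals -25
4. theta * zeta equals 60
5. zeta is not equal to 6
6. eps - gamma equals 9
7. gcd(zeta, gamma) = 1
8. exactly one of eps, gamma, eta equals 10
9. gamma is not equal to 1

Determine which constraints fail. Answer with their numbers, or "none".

No — constraint 9 is not satisfied.

1. gcd(4, 1) = 1 — holds.
2. eta + eps = 1 + 10 = 11 — holds.
3. 5gamma - 2theta = 5(1) - 2(15) = -25 — holds.
4. theta * zeta = 15 * 4 = 60 — holds.
5. zeta = 4, and 4 ≠ 6 — holds.
6. eps - gamma = 10 - 1 = 9 — holds.
7. gcd(4, 1) = 1 — holds.
8. eps=10, gamma=1, eta=1; 1 of them equals 10 — holds.
9. gamma = 1, but 1 is required to differ — does not hold.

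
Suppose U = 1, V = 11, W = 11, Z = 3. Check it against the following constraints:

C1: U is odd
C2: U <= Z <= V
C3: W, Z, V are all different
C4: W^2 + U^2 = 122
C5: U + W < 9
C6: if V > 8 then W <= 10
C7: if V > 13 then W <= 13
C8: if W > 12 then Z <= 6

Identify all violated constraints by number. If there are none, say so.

Constraints 3, 5, and 6 are violated.

C1: U = 1 is odd — holds.
C2: values 1 <= 3 <= 11 — holds.
C3: W = V = 11, not all different — fails.
C4: W^2 + U^2 = 11^2 + 1^2 = 121 + 1 = 122 — holds.
C5: U + W = 1 + 11 = 12; 12 ≥ 9, bound 9 not met — fails.
C6: V = 11 > 8, so we need W ≤ 10; but W = 11 > 10 — fails.
C7: V = 11, not > 13; antecedent false, conditional vacuously true — holds.
C8: W = 11, not > 12; antecedent false, conditional vacuously true — holds.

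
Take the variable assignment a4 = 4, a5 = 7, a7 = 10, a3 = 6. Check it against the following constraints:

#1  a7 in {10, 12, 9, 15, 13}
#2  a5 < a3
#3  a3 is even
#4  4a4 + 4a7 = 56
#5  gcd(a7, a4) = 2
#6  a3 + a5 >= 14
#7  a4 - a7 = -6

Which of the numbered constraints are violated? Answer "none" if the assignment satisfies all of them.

No — constraints 2 and 6 are not satisfied.

#1 a7 = 10 is in {10, 12, 9, 15, 13} — holds.
#2 a5 = 7, a3 = 6; 7 ≥ 6 (want <) — does not hold.
#3 a3 = 6 is even — holds.
#4 4a4 + 4a7 = 4(4) + 4(10) = 56 — holds.
#5 gcd(10, 4) = 2 — holds.
#6 a3 + a5 = 6 + 7 = 13; 13 < 14, bound 14 not met — does not hold.
#7 a4 - a7 = 4 - 10 = -6 — holds.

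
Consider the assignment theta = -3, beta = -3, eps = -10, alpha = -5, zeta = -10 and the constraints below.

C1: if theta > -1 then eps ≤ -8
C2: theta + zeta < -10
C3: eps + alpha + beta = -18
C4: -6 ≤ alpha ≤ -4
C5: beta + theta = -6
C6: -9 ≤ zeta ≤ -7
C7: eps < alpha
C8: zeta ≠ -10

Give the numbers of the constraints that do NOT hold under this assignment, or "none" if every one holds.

The assignment fails constraints 6 and 8.

C1: theta = -3, not > -1; antecedent false, conditional vacuously true — holds.
C2: theta + zeta = -3 + (-10) = -13; -13 < -10 — holds.
C3: eps + alpha + beta = -10 + (-5) + (-3) = -18 — holds.
C4: alpha = -5 lies in [-6, -4] — holds.
C5: beta + theta = -3 + (-3) = -6 — holds.
C6: zeta = -10 is outside [-9, -7] — fails.
C7: eps = -10, alpha = -5; -10 < -5 — holds.
C8: zeta = -10, but -10 is required to differ — fails.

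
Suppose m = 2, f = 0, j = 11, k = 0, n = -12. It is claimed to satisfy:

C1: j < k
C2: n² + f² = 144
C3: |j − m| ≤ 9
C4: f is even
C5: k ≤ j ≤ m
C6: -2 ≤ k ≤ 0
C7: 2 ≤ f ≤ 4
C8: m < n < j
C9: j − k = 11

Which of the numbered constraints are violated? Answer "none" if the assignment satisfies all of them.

Constraints 1, 5, 7, and 8 are violated.

C1: j = 11, k = 0; 11 ≥ 0 (want <) — violated.
C2: n² + f² = (-12)² + 0² = 144 + 0 = 144 — OK.
C3: |11 − 2| = 9; 9 ≤ 9 — OK.
C4: f = 0 is even — OK.
C5: values 0, 11, 2; j = 11 is not ≤ m = 2 — violated.
C6: k = 0 lies in [-2, 0] — OK.
C7: f = 0 is outside [2, 4] — violated.
C8: values 2, -12, 11; m = 2 is not < n = -12 — violated.
C9: j − k = 11 − 0 = 11 — OK.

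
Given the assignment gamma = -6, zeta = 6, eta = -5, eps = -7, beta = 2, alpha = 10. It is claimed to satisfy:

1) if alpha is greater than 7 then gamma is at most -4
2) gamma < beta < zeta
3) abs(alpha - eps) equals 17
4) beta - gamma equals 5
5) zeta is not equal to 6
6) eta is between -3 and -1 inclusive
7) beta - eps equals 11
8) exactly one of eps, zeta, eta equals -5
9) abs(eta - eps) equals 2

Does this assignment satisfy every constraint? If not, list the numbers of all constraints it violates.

1) alpha = 10 > 7, so we need gamma ≤ -4; gamma = -6 ≤ -4  holds
2) values -6 < 2 < 6  holds
3) abs(10 - (-7)) = 17  holds
4) beta - gamma = 2 - (-6) = 8, not 5  fails
5) zeta = 6, but 6 is required to differ  fails
6) eta = -5 is outside [-3, -1]  fails
7) beta - eps = 2 - (-7) = 9, not 11  fails
8) eps=-7, zeta=6, eta=-5; 1 of them equals -5  holds
9) abs(-5 - (-7)) = 2  holds

Constraints 4, 5, 6, 7 are violated.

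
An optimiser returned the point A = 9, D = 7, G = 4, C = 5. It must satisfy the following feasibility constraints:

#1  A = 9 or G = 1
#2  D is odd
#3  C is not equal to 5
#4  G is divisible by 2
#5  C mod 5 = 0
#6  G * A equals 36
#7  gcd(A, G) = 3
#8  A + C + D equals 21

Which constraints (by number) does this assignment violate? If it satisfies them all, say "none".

#1 A = 9 = 9 (first disjunct)  true
#2 D = 7 is odd  true
#3 C = 5, but 5 is required to differ  false
#4 4 / 2 = 2, so 2 divides 4  true
#5 5 mod 5 = 0  true
#6 G * A = 4 * 9 = 36  true
#7 gcd(9, 4) = 1, not 3  false
#8 A + C + D = 9 + 5 + 7 = 21  true

Constraints 3 and 7 do not hold.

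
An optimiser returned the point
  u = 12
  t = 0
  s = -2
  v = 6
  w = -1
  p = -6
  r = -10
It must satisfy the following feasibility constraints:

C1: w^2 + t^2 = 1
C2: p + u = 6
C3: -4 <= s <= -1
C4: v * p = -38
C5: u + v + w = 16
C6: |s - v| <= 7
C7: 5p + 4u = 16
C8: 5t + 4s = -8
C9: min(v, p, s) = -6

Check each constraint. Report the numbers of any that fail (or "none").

C1: w^2 + t^2 = (-1)^2 + 0^2 = 1 + 0 = 1  ✔
C2: p + u = -6 + 12 = 6  ✔
C3: s = -2 lies in [-4, -1]  ✔
C4: v * p = 6 * (-6) = -36, not -38  ✘
C5: u + v + w = 12 + 6 + (-1) = 17, not 16  ✘
C6: |-2 - 6| = 8; 8 > 7, exceeds bound 7  ✘
C7: 5p + 4u = 5(-6) + 4(12) = 18, not 16  ✘
C8: 5t + 4s = 5(0) + 4(-2) = -8  ✔
C9: min(6, -6, -2) = -6  ✔

No — constraints 4, 5, 6, 7 are not satisfied.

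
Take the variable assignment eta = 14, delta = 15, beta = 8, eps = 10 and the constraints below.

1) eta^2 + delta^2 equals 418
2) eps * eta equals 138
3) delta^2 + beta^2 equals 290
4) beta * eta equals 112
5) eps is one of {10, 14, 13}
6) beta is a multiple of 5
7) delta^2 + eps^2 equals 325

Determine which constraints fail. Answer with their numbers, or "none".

The assignment fails constraints 1, 2, 3, 6.

1) eta^2 + delta^2 = 14^2 + 15^2 = 196 + 225 = 421, not 418 — fails.
2) eps * eta = 10 * 14 = 140, not 138 — fails.
3) delta^2 + beta^2 = 15^2 + 8^2 = 225 + 64 = 289, not 290 — fails.
4) beta * eta = 8 * 14 = 112 — holds.
5) eps = 10 is in {10, 14, 13} — holds.
6) 8 = 5*1 + 3, so 5 does not divide 8 — fails.
7) delta^2 + eps^2 = 15^2 + 10^2 = 225 + 100 = 325 — holds.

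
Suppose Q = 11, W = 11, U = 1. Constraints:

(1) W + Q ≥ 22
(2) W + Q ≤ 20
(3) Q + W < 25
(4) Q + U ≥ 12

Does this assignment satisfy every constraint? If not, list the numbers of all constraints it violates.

The assignment fails constraint 2.

(1) W + Q = 11 + 11 = 22; 22 ≥ 22  holds
(2) W + Q = 11 + 11 = 22; 22 > 20, bound 20 not met  fails
(3) Q + W = 11 + 11 = 22; 22 < 25  holds
(4) Q + U = 11 + 1 = 12; 12 ≥ 12  holds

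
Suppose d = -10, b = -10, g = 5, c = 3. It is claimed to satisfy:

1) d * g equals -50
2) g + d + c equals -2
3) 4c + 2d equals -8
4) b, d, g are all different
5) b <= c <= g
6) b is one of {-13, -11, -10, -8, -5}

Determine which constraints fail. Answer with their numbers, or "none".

1) d * g = -10 * 5 = -50 — satisfied.
2) g + d + c = 5 + (-10) + 3 = -2 — satisfied.
3) 4c + 2d = 4(3) + 2(-10) = -8 — satisfied.
4) b = d = -10, not all different — violated.
5) values -10 <= 3 <= 5 — satisfied.
6) b = -10 is in {-13, -11, -10, -8, -5} — satisfied.

The assignment fails constraint 4.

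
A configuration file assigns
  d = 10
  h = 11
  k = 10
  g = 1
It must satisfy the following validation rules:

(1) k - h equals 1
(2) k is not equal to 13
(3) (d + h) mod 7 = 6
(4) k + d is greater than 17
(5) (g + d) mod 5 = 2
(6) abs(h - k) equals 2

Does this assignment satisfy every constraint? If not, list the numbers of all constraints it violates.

(1) k - h = 10 - 11 = -1, not 1 — violated.
(2) k = 10, and 10 ≠ 13 — satisfied.
(3) d + h = 21; 21 mod 7 = 0, not 6 — violated.
(4) k + d = 10 + 10 = 20; 20 > 17 — satisfied.
(5) g + d = 11; 11 mod 5 = 1, not 2 — violated.
(6) abs(11 - 10) = 1, not 2 — violated.

No — constraints 1, 3, 5, and 6 are not satisfied.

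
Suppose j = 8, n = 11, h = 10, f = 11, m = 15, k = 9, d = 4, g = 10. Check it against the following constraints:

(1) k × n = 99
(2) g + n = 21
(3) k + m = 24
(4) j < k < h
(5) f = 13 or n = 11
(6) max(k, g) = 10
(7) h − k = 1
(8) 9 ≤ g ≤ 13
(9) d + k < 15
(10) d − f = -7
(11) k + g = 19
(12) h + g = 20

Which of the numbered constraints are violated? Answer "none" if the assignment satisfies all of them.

No violations.

(1) k × n = 9 × 11 = 99  ✓
(2) g + n = 10 + 11 = 21  ✓
(3) k + m = 9 + 15 = 24  ✓
(4) values 8 < 9 < 10  ✓
(5) f = 11 ≠ 13, but n = 11 = 11 (second disjunct)  ✓
(6) max(9, 10) = 10  ✓
(7) h − k = 10 − 9 = 1  ✓
(8) g = 10 lies in [9, 13]  ✓
(9) d + k = 4 + 9 = 13; 13 < 15  ✓
(10) d − f = 4 − 11 = -7  ✓
(11) k + g = 9 + 10 = 19  ✓
(12) h + g = 10 + 10 = 20  ✓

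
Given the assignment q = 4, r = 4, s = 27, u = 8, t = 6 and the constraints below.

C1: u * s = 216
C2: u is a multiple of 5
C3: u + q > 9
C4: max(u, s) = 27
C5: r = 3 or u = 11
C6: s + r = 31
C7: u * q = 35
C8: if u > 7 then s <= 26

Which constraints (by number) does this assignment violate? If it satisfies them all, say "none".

No — constraints 2, 5, 7, and 8 are not satisfied.

C1: u * s = 8 * 27 = 216 — satisfied.
C2: 8 = 5*1 + 3, so 5 does not divide 8 — violated.
C3: u + q = 8 + 4 = 12; 12 > 9 — satisfied.
C4: max(8, 27) = 27 — satisfied.
C5: r = 4 ≠ 3 and u = 8 ≠ 11; both disjuncts false — violated.
C6: s + r = 27 + 4 = 31 — satisfied.
C7: u * q = 8 * 4 = 32, not 35 — violated.
C8: u = 8 > 7, so we need s ≤ 26; but s = 27 > 26 — violated.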